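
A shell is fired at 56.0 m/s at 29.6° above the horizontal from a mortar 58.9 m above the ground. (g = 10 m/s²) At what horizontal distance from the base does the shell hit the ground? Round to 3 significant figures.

349 m

Components: v_x = 56.0 cos 29.6° = 48.69 m/s, v_y = 56.0 sin 29.6° = 27.66 m/s.
Vertical: 0 = 58.9 + 27.66 t − ½(10) t² ⇒ 5.000 t² − 27.66 t − 58.9 = 0.
t = [27.66 + √(765.1 + 1178)] / 10.00 = 7.174 s.
Horizontal: R = v_x · t = 48.69 × 7.174 = 349 m.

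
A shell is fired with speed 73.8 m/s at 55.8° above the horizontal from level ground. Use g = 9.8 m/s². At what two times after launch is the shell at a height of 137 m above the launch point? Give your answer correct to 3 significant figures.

2.94 s and 9.52 s

v_y0 = 73.8 sin 55.8° = 61.04 m/s.
Set y = v_y0 t − ½ g t² = 137: 4.900 t² − 61.04 t + 137 = 0.
t = [61.04 ± √(3726 − 2685)] / 9.8 = (61.04 ± 32.26) / 9.8, giving t = 2.94 s or t = 9.52 s.
So the shell is at 137 m at t = 2.94 s (rising) and t = 9.52 s (falling).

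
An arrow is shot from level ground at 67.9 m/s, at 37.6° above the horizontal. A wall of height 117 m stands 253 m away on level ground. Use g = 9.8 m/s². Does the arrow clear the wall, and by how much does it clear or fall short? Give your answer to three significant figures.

No — it falls 30.5 m short of clearing the wall.

v_x = 67.9 cos 37.6° = 53.80 m/s; v_y0 = 67.9 sin 37.6° = 41.43 m/s.
Time to reach the wall: t = 253 / 53.80 = 4.703 s.
Height at that point: y = 41.43×4.703 − 4.900×4.703² = 86.47 m.
That is 117 − 86.47 = 30.5 m below the top of the wall, so the arrow does not clear it.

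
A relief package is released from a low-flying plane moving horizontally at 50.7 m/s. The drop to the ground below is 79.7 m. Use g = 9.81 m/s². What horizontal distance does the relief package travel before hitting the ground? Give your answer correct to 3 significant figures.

204 m

Initial vertical velocity is zero, so the fall time comes from h = ½ g t²: t = √(2 × 79.7 / 9.81) = 4.031 s.
Horizontal motion is uniform at 50.7 m/s, so x = 50.7 × 4.031 = 204 m.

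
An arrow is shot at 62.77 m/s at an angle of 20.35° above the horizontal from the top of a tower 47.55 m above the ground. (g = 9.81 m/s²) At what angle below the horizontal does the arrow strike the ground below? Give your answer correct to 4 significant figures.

32.53°

v_x = 62.77 cos 20.35° = 58.852 m/s.
At impact |v_y| = √(v_y0² + 2 g h) = √(21.829² + 2×9.81×47.55) = 37.542 m/s.
Angle below horizontal = arctan(|v_y| / v_x) = arctan(37.542 / 58.852) = 32.53°.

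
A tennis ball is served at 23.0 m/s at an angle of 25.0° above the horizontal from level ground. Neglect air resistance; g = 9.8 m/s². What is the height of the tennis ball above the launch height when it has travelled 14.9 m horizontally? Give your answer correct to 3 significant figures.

v_x = 23.0 cos 25.0° = 20.85 m/s, v_y0 = 23.0 sin 25.0° = 9.720 m/s.
Time to reach x = 14.9 m: t = x / v_x = 14.9 / 20.85 = 0.7146 s.
y = v_y0 t − ½ g t² = 9.720×0.7146 − 4.900×0.7146² = 4.44 m.

4.44 m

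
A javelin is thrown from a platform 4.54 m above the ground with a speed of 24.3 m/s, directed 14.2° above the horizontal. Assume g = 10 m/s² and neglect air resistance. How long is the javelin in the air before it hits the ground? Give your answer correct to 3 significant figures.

1.72 s

Vertical component: v_y = 24.3 sin 14.2° = 5.961 m/s.
Taking up as positive with launch at y = 4.54 m, landing at y = 0: 0 = 4.54 + 5.961 t − ½(10) t².
Solving 5.000 t² − 5.961 t − 4.54 = 0 gives t = [5.961 + √(5.961² + 4·5.000·4.54)] / 10.00 = 1.72 s.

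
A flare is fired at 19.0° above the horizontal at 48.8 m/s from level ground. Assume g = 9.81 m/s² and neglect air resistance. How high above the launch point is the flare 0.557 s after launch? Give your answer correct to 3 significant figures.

v_y0 = 48.8 sin 19.0° = 15.89 m/s.
y(t) = v_y0 t − ½ g t² = 15.89×0.557 − 4.905×0.557² = 7.33 m.

7.33 m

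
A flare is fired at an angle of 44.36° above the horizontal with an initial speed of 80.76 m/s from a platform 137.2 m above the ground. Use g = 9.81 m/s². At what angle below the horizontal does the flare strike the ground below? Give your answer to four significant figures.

v_x = 80.76 cos 44.36° = 57.740 m/s.
At impact |v_y| = √(v_y0² + 2 g h) = √(56.465² + 2×9.81×137.2) = 76.682 m/s.
Angle below horizontal = arctan(|v_y| / v_x) = arctan(76.682 / 57.740) = 53.02°.

53.02°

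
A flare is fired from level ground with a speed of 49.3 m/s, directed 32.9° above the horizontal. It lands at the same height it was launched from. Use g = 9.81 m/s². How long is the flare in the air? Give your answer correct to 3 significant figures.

5.46 s

Vertical component: v_y = 49.3 sin 32.9° = 26.78 m/s.
For a projectile landing at launch height, time of flight is t = 2 v_y / g = 2 × 26.78 / 9.81 = 5.46 s.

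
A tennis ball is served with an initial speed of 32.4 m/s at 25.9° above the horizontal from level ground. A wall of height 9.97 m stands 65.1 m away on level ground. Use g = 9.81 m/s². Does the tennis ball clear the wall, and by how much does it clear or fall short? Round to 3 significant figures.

No — it falls 2.83 m short of clearing the wall.

v_x = 32.4 cos 25.9° = 29.15 m/s; v_y0 = 32.4 sin 25.9° = 14.15 m/s.
Time to reach the wall: t = 65.1 / 29.15 = 2.233 s.
Height at that point: y = 14.15×2.233 − 4.905×2.233² = 7.139 m.
That is 9.97 − 7.139 = 2.83 m below the top of the wall, so the tennis ball does not clear it.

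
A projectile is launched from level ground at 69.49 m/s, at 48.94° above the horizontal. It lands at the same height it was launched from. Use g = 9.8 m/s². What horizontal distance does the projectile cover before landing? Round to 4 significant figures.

488.1 m

Components: v_x = 69.49 cos 48.94° = 45.644 m/s, v_y = 69.49 sin 48.94° = 52.397 m/s.
Time of flight (same landing height): t = 2 v_y / g = 2 × 52.397 / 9.8 = 10.693 s.
Range: R = v_x · t = 45.644 × 10.693 = 488.1 m.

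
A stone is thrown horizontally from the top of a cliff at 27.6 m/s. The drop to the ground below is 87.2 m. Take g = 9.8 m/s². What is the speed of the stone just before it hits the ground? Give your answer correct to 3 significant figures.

49.7 m/s

Fall time: t = √(2 × 87.2 / 9.8) = 4.219 s.
At impact: v_x = 27.6 m/s (unchanged), v_y = g t = 9.8 × 4.219 = 41.35 m/s.
Speed = √(v_x² + v_y²) = √(761.8 + 1710) = 49.7 m/s.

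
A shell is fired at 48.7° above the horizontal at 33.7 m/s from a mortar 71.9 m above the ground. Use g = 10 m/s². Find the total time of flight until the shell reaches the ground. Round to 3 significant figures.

Vertical component: v_y = 33.7 sin 48.7° = 25.32 m/s.
Taking up as positive with launch at y = 71.9 m, landing at y = 0: 0 = 71.9 + 25.32 t − ½(10) t².
Solving 5.000 t² − 25.32 t − 71.9 = 0 gives t = [25.32 + √(25.32² + 4·5.000·71.9)] / 10.00 = 7.09 s.

7.09 s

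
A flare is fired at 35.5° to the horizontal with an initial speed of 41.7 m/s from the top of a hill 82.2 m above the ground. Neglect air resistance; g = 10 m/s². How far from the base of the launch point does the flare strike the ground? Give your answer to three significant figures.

243 m

Components: v_x = 41.7 cos 35.5° = 33.95 m/s, v_y = 41.7 sin 35.5° = 24.22 m/s.
Vertical: 0 = 82.2 + 24.22 t − ½(10) t² ⇒ 5.000 t² − 24.22 t − 82.2 = 0.
t = [24.22 + √(586.6 + 1644)] / 10.00 = 7.145 s.
Horizontal: R = v_x · t = 33.95 × 7.145 = 243 m.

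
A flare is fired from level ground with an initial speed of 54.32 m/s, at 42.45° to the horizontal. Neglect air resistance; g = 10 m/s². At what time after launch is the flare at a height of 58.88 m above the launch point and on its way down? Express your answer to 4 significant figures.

v_y0 = 54.32 sin 42.45° = 36.663 m/s.
Set y = v_y0 t − ½ g t² = 58.88: 5.000 t² − 36.663 t + 58.88 = 0.
t = [36.663 ± √(1344.2 − 1177.6)] / 10 = (36.663 ± 12.907) / 10, giving t = 2.376 s or t = 4.957 s.
On the way down corresponds to the larger root: t = 4.957 s.

4.957 s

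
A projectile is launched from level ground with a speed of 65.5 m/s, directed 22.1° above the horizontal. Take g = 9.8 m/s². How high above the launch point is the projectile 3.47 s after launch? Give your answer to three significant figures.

26.5 m

v_y0 = 65.5 sin 22.1° = 24.64 m/s.
y(t) = v_y0 t − ½ g t² = 24.64×3.47 − 4.900×3.47² = 26.5 m.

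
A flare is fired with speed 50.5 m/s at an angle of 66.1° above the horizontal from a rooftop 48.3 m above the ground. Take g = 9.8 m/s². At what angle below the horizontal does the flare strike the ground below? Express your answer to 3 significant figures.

69.8°

v_x = 50.5 cos 66.1° = 20.46 m/s.
At impact |v_y| = √(v_y0² + 2 g h) = √(46.17² + 2×9.8×48.3) = 55.48 m/s.
Angle below horizontal = arctan(|v_y| / v_x) = arctan(55.48 / 20.46) = 69.8°.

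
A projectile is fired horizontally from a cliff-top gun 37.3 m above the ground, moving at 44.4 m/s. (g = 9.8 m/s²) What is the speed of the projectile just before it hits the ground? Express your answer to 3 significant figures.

52.0 m/s

Fall time: t = √(2 × 37.3 / 9.8) = 2.759 s.
At impact: v_x = 44.4 m/s (unchanged), v_y = g t = 9.8 × 2.759 = 27.04 m/s.
Speed = √(v_x² + v_y²) = √(1971 + 731.2) = 52.0 m/s.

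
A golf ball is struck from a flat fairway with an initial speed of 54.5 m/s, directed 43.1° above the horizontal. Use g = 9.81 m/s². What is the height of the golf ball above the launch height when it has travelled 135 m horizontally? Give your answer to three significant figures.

v_x = 54.5 cos 43.1° = 39.79 m/s, v_y0 = 54.5 sin 43.1° = 37.24 m/s.
Time to reach x = 135 m: t = x / v_x = 135 / 39.79 = 3.393 s.
y = v_y0 t − ½ g t² = 37.24×3.393 − 4.905×3.393² = 69.9 m.

69.9 m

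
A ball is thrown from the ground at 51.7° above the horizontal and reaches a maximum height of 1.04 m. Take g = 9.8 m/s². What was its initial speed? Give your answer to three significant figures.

5.75 m/s

At maximum height v_y = 0, so (v₀ sin θ)² = 2 g H.
v₀ sin 51.7° = √(2 × 9.8 × 1.04) = 4.515 m/s.
v₀ = 4.515 / sin 51.7° = 4.515 / 0.7848 = 5.75 m/s.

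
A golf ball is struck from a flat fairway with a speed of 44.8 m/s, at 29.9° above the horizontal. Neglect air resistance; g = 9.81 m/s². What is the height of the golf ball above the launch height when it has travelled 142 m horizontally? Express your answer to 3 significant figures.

16.1 m

v_x = 44.8 cos 29.9° = 38.84 m/s, v_y0 = 44.8 sin 29.9° = 22.33 m/s.
Time to reach x = 142 m: t = x / v_x = 142 / 38.84 = 3.656 s.
y = v_y0 t − ½ g t² = 22.33×3.656 − 4.905×3.656² = 16.1 m.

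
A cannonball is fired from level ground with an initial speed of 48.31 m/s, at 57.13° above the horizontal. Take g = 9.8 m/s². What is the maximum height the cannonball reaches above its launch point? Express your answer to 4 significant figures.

84.00 m

Vertical component of launch velocity: v_y = 48.31 sin 57.13° = 40.576 m/s.
At the highest point the vertical velocity is zero, so v_y² = 2 g h_max.
h_max = (40.576)² / (2 × 9.8) = 1646.4 / 19.60 = 84.00 m.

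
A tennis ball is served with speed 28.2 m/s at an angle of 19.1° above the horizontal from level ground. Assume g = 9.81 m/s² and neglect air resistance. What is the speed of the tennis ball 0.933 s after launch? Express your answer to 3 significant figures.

26.6 m/s

v_x = 28.2 cos 19.1° = 26.65 m/s (constant).
v_y(t) = 28.2 sin 19.1° − g t = 9.228 − 9.81 × 0.933 = 0.07527 m/s.
Speed = √(v_x² + v_y²) = √(710.2 + 0.005666) = 26.6 m/s.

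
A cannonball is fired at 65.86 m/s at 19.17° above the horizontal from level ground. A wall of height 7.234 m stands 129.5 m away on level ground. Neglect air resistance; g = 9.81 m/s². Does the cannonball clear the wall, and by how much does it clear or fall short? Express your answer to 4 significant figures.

v_x = 65.86 cos 19.17° = 62.208 m/s; v_y0 = 65.86 sin 19.17° = 21.627 m/s.
Time to reach the wall: t = 129.5 / 62.208 = 2.0817 s.
Height at that point: y = 21.627×2.0817 − 4.905×2.0817² = 23.765 m.
That is 23.765 − 7.234 = 16.53 m above the top of the wall, so the cannonball clears it.

Yes — it clears the wall by 16.53 m.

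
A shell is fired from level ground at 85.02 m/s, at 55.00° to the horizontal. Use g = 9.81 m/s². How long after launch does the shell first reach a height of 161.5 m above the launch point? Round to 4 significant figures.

v_y0 = 85.02 sin 55.00° = 69.644 m/s.
Set y = v_y0 t − ½ g t² = 161.5: 4.905 t² − 69.644 t + 161.5 = 0.
t = [69.644 ± √(4850.3 − 3168.6)] / 9.81 = (69.644 ± 41.009) / 9.81, giving t = 2.919 s or t = 11.28 s.
The shell is on the way up at the first time, so t = 2.919 s.

2.919 s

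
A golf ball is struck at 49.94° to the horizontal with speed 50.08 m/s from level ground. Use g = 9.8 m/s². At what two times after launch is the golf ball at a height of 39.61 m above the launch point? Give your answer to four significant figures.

1.225 s and 6.597 s

v_y0 = 50.08 sin 49.94° = 38.330 m/s.
Set y = v_y0 t − ½ g t² = 39.61: 4.900 t² − 38.330 t + 39.61 = 0.
t = [38.330 ± √(1469.2 − 776.36)] / 9.8 = (38.330 ± 26.322) / 9.8, giving t = 1.225 s or t = 6.597 s.
So the golf ball is at 39.61 m at t = 1.225 s (rising) and t = 6.597 s (falling).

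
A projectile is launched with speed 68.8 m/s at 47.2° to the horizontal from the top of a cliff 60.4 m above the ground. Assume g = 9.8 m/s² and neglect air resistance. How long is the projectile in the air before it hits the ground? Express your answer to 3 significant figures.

11.4 s

Vertical component: v_y = 68.8 sin 47.2° = 50.48 m/s.
Taking up as positive with launch at y = 60.4 m, landing at y = 0: 0 = 60.4 + 50.48 t − ½(9.8) t².
Solving 4.900 t² − 50.48 t − 60.4 = 0 gives t = [50.48 + √(50.48² + 4·4.900·60.4)] / 9.800 = 11.4 s.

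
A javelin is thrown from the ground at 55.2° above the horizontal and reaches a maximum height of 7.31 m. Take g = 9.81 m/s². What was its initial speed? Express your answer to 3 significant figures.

At maximum height v_y = 0, so (v₀ sin θ)² = 2 g H.
v₀ sin 55.2° = √(2 × 9.81 × 7.31) = 11.98 m/s.
v₀ = 11.98 / sin 55.2° = 11.98 / 0.8211 = 14.6 m/s.

14.6 m/s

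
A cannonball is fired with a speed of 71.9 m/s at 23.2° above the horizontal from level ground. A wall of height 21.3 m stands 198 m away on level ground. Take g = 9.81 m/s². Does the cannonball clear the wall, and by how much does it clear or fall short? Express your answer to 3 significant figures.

Yes — it clears the wall by 19.5 m.

v_x = 71.9 cos 23.2° = 66.09 m/s; v_y0 = 71.9 sin 23.2° = 28.32 m/s.
Time to reach the wall: t = 198 / 66.09 = 2.996 s.
Height at that point: y = 28.32×2.996 − 4.905×2.996² = 40.82 m.
That is 40.82 − 21.3 = 19.5 m above the top of the wall, so the cannonball clears it.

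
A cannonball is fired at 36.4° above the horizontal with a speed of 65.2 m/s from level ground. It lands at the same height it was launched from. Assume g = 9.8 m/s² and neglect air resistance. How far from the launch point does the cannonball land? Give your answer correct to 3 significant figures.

Components: v_x = 65.2 cos 36.4° = 52.48 m/s, v_y = 65.2 sin 36.4° = 38.69 m/s.
Time of flight (same landing height): t = 2 v_y / g = 2 × 38.69 / 9.8 = 7.896 s.
Range: R = v_x · t = 52.48 × 7.896 = 414 m.

414 m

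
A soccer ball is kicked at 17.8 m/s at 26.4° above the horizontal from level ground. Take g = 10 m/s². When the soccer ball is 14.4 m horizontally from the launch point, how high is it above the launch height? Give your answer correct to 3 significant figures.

v_x = 17.8 cos 26.4° = 15.94 m/s, v_y0 = 17.8 sin 26.4° = 7.915 m/s.
Time to reach x = 14.4 m: t = x / v_x = 14.4 / 15.94 = 0.9034 s.
y = v_y0 t − ½ g t² = 7.915×0.9034 − 5.000×0.9034² = 3.07 m.

3.07 m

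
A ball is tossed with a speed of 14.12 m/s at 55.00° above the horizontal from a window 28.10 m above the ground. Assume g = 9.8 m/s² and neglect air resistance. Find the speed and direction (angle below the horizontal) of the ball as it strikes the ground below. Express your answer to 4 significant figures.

v_x = 14.12 cos 55.00° = 8.0989 m/s (constant).
|v_y| at impact = √((11.566)² + 2×9.8×28.10) = 26.164 m/s.
Speed = √(8.0989² + 26.164²) = 27.39 m/s; angle = arctan(26.164/8.0989) = 72.80° below horizontal.

27.39 m/s at 72.80° below the horizontal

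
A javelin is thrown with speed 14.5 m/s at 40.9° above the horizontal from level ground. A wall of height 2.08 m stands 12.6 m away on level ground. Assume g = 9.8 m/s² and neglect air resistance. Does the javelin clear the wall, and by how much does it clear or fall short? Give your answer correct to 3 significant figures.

Yes — it clears the wall by 2.36 m.

v_x = 14.5 cos 40.9° = 10.96 m/s; v_y0 = 14.5 sin 40.9° = 9.494 m/s.
Time to reach the wall: t = 12.6 / 10.96 = 1.150 s.
Height at that point: y = 9.494×1.150 − 4.900×1.150² = 4.438 m.
That is 4.438 − 2.08 = 2.36 m above the top of the wall, so the javelin clears it.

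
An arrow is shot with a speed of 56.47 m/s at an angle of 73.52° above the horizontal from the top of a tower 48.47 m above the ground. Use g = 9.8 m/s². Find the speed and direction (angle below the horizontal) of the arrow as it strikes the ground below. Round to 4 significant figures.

v_x = 56.47 cos 73.52° = 16.019 m/s (constant).
|v_y| at impact = √((54.150)² + 2×9.8×48.47) = 62.308 m/s.
Speed = √(16.019² + 62.308²) = 64.33 m/s; angle = arctan(62.308/16.019) = 75.58° below horizontal.

64.33 m/s at 75.58° below the horizontal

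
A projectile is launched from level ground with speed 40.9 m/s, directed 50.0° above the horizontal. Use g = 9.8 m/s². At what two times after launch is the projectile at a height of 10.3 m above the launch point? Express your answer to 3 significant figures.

v_y0 = 40.9 sin 50.0° = 31.33 m/s.
Set y = v_y0 t − ½ g t² = 10.3: 4.900 t² − 31.33 t + 10.3 = 0.
t = [31.33 ± √(981.6 − 201.9)] / 9.8 = (31.33 ± 27.92) / 9.8, giving t = 0.348 s or t = 6.05 s.
So the projectile is at 10.3 m at t = 0.348 s (rising) and t = 6.05 s (falling).

0.348 s and 6.05 s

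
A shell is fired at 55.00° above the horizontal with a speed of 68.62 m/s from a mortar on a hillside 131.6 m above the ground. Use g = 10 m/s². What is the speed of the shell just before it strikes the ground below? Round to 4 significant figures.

v_x = 68.62 cos 55.00° = 39.359 m/s is unchanged throughout.
For the vertical component, v_y² = v_y0² + 2 g h = (56.210)² + 2×10×131.6 = 5791.6, so |v_y| = 76.103 m/s.
Impact speed = √(v_x² + v_y²) = √(1549.1 + 5791.6) = 85.68 m/s.

85.68 m/s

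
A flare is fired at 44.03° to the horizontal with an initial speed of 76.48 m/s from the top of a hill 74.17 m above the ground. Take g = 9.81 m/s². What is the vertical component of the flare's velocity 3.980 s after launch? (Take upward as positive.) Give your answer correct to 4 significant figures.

14.11 m/s

Initial vertical component: v_y0 = 76.48 sin 44.03° = 53.156 m/s.
v_y(t) = v_y0 − g t = 53.156 − 9.81 × 3.980 = 14.11 m/s.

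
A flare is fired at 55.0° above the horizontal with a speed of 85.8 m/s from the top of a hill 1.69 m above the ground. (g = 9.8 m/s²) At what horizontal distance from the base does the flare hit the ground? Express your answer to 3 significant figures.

Components: v_x = 85.8 cos 55.0° = 49.21 m/s, v_y = 85.8 sin 55.0° = 70.28 m/s.
Vertical: 0 = 1.69 + 70.28 t − ½(9.8) t² ⇒ 4.900 t² − 70.28 t − 1.69 = 0.
t = [70.28 + √(4939 + 33.12)] / 9.800 = 14.37 s.
Horizontal: R = v_x · t = 49.21 × 14.37 = 707 m.

707 m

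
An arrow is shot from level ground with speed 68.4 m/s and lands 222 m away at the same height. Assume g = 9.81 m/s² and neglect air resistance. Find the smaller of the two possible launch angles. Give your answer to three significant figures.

Level-ground range: R = v₀² sin(2θ)/g ⇒ sin 2θ = R g / v₀² = 222×9.81/68.4² = 0.4655.
2θ = arcsin(0.4655) = 27.74° or 180° − 27.74° = 152.26°.
So θ = 13.9° or θ = 76.1°.

13.9°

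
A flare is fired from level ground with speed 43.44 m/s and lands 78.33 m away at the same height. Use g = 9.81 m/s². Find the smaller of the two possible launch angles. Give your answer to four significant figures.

Level-ground range: R = v₀² sin(2θ)/g ⇒ sin 2θ = R g / v₀² = 78.33×9.81/43.44² = 0.4072.
2θ = arcsin(0.4072) = 24.029° or 180° − 24.029° = 155.971°.
So θ = 12.01° or θ = 77.99°.

12.01°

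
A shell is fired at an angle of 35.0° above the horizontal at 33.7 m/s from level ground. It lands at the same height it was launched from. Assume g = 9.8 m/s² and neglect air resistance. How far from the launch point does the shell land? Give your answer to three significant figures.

Components: v_x = 33.7 cos 35.0° = 27.61 m/s, v_y = 33.7 sin 35.0° = 19.33 m/s.
Time of flight (same landing height): t = 2 v_y / g = 2 × 19.33 / 9.8 = 3.945 s.
Range: R = v_x · t = 27.61 × 3.945 = 109 m.

109 m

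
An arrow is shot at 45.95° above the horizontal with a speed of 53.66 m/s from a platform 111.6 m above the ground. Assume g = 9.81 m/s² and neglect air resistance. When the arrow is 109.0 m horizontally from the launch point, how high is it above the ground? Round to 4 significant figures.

v_x = 53.66 cos 45.95° = 37.309 m/s, v_y0 = 53.66 sin 45.95° = 38.567 m/s.
Time to reach x = 109.0 m: t = x / v_x = 109.0 / 37.309 = 2.9215 s.
y = 111.6 + v_y0 t − ½ g t² = 111.6 + 38.567×2.9215 − 4.905×2.9215² = 182.4 m.

182.4 m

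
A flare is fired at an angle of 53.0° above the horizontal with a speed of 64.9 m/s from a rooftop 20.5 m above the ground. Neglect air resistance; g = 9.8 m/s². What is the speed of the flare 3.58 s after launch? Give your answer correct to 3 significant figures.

v_x = 64.9 cos 53.0° = 39.06 m/s (constant).
v_y(t) = 64.9 sin 53.0° − g t = 51.83 − 9.8 × 3.58 = 16.75 m/s.
Speed = √(v_x² + v_y²) = √(1526 + 280.6) = 42.5 m/s.

42.5 m/s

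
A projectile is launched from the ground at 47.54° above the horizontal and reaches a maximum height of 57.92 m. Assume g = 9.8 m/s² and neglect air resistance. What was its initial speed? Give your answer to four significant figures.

At maximum height v_y = 0, so (v₀ sin θ)² = 2 g H.
v₀ sin 47.54° = √(2 × 9.8 × 57.92) = 33.693 m/s.
v₀ = 33.693 / sin 47.54° = 33.693 / 0.7377 = 45.67 m/s.

45.67 m/s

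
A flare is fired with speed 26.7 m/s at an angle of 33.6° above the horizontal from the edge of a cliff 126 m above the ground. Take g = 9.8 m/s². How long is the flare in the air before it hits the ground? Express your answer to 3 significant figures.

6.80 s

Vertical component: v_y = 26.7 sin 33.6° = 14.78 m/s.
Taking up as positive with launch at y = 126 m, landing at y = 0: 0 = 126 + 14.78 t − ½(9.8) t².
Solving 4.900 t² − 14.78 t − 126 = 0 gives t = [14.78 + √(14.78² + 4·4.900·126)] / 9.800 = 6.80 s.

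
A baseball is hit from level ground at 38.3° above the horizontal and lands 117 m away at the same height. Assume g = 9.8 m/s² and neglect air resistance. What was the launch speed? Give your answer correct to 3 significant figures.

34.3 m/s

On level ground, R = v₀² sin(2θ) / g, so v₀ = √(R g / sin 2θ).
sin(2 × 38.3°) = 0.9728.
v₀ = √(117 × 9.8 / 0.9728) = √1179 = 34.3 m/s.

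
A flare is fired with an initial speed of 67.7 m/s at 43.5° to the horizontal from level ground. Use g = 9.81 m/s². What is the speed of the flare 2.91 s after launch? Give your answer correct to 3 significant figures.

v_x = 67.7 cos 43.5° = 49.11 m/s (constant).
v_y(t) = 67.7 sin 43.5° − g t = 46.60 − 9.81 × 2.91 = 18.05 m/s.
Speed = √(v_x² + v_y²) = √(2412 + 325.8) = 52.3 m/s.

52.3 m/s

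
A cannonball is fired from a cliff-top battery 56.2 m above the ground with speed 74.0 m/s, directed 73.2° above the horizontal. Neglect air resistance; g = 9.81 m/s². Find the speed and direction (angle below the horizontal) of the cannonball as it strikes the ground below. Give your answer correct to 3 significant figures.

v_x = 74.0 cos 73.2° = 21.39 m/s (constant).
|v_y| at impact = √((70.84)² + 2×9.81×56.2) = 78.24 m/s.
Speed = √(21.39² + 78.24²) = 81.1 m/s; angle = arctan(78.24/21.39) = 74.7° below horizontal.

81.1 m/s at 74.7° below the horizontal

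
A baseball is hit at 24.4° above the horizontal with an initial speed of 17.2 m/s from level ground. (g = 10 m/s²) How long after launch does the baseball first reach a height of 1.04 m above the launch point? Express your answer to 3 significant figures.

0.166 s

v_y0 = 17.2 sin 24.4° = 7.105 m/s.
Set y = v_y0 t − ½ g t² = 1.04: 5.000 t² − 7.105 t + 1.04 = 0.
t = [7.105 ± √(50.48 − 20.80)] / 10 = (7.105 ± 5.448) / 10, giving t = 0.166 s or t = 1.26 s.
The baseball is on the way up at the first time, so t = 0.166 s.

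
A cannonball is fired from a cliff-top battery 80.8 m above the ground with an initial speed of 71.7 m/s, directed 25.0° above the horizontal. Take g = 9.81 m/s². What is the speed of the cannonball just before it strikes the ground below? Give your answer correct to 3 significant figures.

82.0 m/s

v_x = 71.7 cos 25.0° = 64.98 m/s is unchanged throughout.
For the vertical component, v_y² = v_y0² + 2 g h = (30.30)² + 2×9.81×80.8 = 2503, so |v_y| = 50.03 m/s.
Impact speed = √(v_x² + v_y²) = √(4222 + 2503) = 82.0 m/s.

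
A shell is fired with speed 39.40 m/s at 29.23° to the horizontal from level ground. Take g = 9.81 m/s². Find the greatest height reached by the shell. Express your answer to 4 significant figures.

18.87 m

Vertical component of launch velocity: v_y = 39.40 sin 29.23° = 19.240 m/s.
At the highest point the vertical velocity is zero, so v_y² = 2 g h_max.
h_max = (19.240)² / (2 × 9.81) = 370.18 / 19.62 = 18.87 m.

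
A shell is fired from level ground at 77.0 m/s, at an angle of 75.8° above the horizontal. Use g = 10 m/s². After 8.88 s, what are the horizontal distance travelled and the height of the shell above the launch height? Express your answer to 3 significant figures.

v_x = 77.0 cos 75.8° = 18.89 m/s; v_y0 = 77.0 sin 75.8° = 74.65 m/s.
x = v_x t = 18.89 × 8.88 = 168 m.
y = v_y0 t − ½ g t² = 74.65×8.88 − 5.000×8.88² = 269 m.

x = 168 m, y = 269 m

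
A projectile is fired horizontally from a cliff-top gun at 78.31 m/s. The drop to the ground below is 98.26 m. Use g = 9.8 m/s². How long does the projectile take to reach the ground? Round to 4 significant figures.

The horizontal speed doesn't affect the fall. With v_y0 = 0, h = ½ g t².
t = √(2 × 98.26 / 9.8) = √20.053 = 4.478 s.

4.478 s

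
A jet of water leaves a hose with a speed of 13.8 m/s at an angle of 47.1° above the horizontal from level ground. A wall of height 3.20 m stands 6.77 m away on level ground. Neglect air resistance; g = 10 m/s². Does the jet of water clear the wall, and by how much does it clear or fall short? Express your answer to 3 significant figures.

v_x = 13.8 cos 47.1° = 9.394 m/s; v_y0 = 13.8 sin 47.1° = 10.11 m/s.
Time to reach the wall: t = 6.77 / 9.394 = 0.7207 s.
Height at that point: y = 10.11×0.7207 − 5.000×0.7207² = 4.689 m.
That is 4.689 − 3.20 = 1.49 m above the top of the wall, so the jet of water clears it.

Yes — it clears the wall by 1.49 m.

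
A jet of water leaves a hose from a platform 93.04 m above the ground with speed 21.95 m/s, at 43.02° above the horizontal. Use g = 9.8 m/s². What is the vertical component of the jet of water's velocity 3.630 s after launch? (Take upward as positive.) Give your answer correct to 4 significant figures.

Initial vertical component: v_y0 = 21.95 sin 43.02° = 14.975 m/s.
v_y(t) = v_y0 − g t = 14.975 − 9.8 × 3.630 = -20.60 m/s.

-20.60 m/s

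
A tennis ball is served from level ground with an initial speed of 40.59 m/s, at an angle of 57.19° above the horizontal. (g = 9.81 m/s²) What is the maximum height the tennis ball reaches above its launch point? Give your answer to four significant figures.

59.32 m

Vertical component of launch velocity: v_y = 40.59 sin 57.19° = 34.115 m/s.
At the highest point the vertical velocity is zero, so v_y² = 2 g h_max.
h_max = (34.115)² / (2 × 9.81) = 1163.8 / 19.62 = 59.32 m.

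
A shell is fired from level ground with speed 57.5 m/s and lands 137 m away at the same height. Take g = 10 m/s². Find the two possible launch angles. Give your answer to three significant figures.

12.2° and 77.8°

Level-ground range: R = v₀² sin(2θ)/g ⇒ sin 2θ = R g / v₀² = 137×10/57.5² = 0.4144.
2θ = arcsin(0.4144) = 24.48° or 180° − 24.48° = 155.52°.
So θ = 12.2° or θ = 77.8°.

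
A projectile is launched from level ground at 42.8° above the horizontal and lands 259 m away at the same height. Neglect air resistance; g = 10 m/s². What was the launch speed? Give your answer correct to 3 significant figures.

On level ground, R = v₀² sin(2θ) / g, so v₀ = √(R g / sin 2θ).
sin(2 × 42.8°) = 0.9971.
v₀ = √(259 × 10 / 0.9971) = √2598 = 51.0 m/s.

51.0 m/s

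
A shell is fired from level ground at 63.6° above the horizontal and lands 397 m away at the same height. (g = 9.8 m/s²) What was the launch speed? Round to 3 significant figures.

On level ground, R = v₀² sin(2θ) / g, so v₀ = √(R g / sin 2θ).
sin(2 × 63.6°) = 0.7965.
v₀ = √(397 × 9.8 / 0.7965) = √4885 = 69.9 m/s.

69.9 m/s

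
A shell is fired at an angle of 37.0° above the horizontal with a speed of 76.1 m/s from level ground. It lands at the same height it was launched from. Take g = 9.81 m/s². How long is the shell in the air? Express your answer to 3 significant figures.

9.34 s

Vertical component: v_y = 76.1 sin 37.0° = 45.80 m/s.
For a projectile landing at launch height, time of flight is t = 2 v_y / g = 2 × 45.80 / 9.81 = 9.34 s.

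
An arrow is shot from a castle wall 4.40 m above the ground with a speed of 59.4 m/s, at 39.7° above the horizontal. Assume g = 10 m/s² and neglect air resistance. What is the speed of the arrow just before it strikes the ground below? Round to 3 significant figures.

v_x = 59.4 cos 39.7° = 45.70 m/s is unchanged throughout.
For the vertical component, v_y² = v_y0² + 2 g h = (37.94)² + 2×10×4.40 = 1527, so |v_y| = 39.08 m/s.
Impact speed = √(v_x² + v_y²) = √(2088 + 1527) = 60.1 m/s.

60.1 m/s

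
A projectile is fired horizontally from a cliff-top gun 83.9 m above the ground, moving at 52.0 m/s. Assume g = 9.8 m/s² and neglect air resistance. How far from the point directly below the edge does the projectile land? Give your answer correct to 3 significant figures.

215 m

Initial vertical velocity is zero, so the fall time comes from h = ½ g t²: t = √(2 × 83.9 / 9.8) = 4.138 s.
Horizontal motion is uniform at 52.0 m/s, so x = 52.0 × 4.138 = 215 m.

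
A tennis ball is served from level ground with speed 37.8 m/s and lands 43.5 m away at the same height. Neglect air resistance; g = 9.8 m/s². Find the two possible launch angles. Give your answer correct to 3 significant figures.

8.68° and 81.3°

Level-ground range: R = v₀² sin(2θ)/g ⇒ sin 2θ = R g / v₀² = 43.5×9.8/37.8² = 0.2984.
2θ = arcsin(0.2984) = 17.36° or 180° − 17.36° = 162.64°.
So θ = 8.68° or θ = 81.3°.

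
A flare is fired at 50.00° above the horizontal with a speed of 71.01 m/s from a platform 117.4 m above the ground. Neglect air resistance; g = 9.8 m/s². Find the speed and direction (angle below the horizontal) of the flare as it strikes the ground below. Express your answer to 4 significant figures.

85.69 m/s at 57.82° below the horizontal

v_x = 71.01 cos 50.00° = 45.644 m/s (constant).
|v_y| at impact = √((54.397)² + 2×9.8×117.4) = 72.526 m/s.
Speed = √(45.644² + 72.526²) = 85.69 m/s; angle = arctan(72.526/45.644) = 57.82° below horizontal.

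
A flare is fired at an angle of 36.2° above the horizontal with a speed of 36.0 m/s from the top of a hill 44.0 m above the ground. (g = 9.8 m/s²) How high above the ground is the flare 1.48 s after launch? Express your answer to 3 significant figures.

v_y0 = 36.0 sin 36.2° = 21.26 m/s.
y(t) = 44.0 + v_y0 t − ½ g t² = 44.0 + 21.26×1.48 − ½×9.8×1.48² = 64.7 m.

64.7 m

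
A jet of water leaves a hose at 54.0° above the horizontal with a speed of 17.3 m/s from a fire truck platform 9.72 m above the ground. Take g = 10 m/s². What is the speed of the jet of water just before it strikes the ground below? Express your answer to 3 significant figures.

22.2 m/s

v_x = 17.3 cos 54.0° = 10.17 m/s is unchanged throughout.
For the vertical component, v_y² = v_y0² + 2 g h = (14.00)² + 2×10×9.72 = 390.4, so |v_y| = 19.76 m/s.
Impact speed = √(v_x² + v_y²) = √(103.4 + 390.4) = 22.2 m/s.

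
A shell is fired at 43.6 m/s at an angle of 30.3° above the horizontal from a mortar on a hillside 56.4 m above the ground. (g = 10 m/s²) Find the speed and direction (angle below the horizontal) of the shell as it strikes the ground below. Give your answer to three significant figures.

v_x = 43.6 cos 30.3° = 37.64 m/s (constant).
|v_y| at impact = √((22.00)² + 2×10×56.4) = 40.15 m/s.
Speed = √(37.64² + 40.15²) = 55.0 m/s; angle = arctan(40.15/37.64) = 46.8° below horizontal.

55.0 m/s at 46.8° below the horizontal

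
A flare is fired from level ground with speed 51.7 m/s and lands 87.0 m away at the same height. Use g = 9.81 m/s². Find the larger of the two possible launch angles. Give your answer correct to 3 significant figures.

Level-ground range: R = v₀² sin(2θ)/g ⇒ sin 2θ = R g / v₀² = 87.0×9.81/51.7² = 0.3193.
2θ = arcsin(0.3193) = 18.62° or 180° − 18.62° = 161.38°.
So θ = 9.31° or θ = 80.7°.

80.7°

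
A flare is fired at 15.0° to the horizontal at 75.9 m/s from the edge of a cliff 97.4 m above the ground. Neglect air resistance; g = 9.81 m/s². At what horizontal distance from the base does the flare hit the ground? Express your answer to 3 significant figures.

505 m

Components: v_x = 75.9 cos 15.0° = 73.31 m/s, v_y = 75.9 sin 15.0° = 19.64 m/s.
Vertical: 0 = 97.4 + 19.64 t − ½(9.81) t² ⇒ 4.905 t² − 19.64 t − 97.4 = 0.
t = [19.64 + √(385.7 + 1911)] / 9.810 = 6.887 s.
Horizontal: R = v_x · t = 73.31 × 6.887 = 505 m.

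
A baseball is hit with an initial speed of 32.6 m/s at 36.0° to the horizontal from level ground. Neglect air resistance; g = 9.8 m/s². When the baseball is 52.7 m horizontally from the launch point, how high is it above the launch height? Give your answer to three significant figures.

v_x = 32.6 cos 36.0° = 26.37 m/s, v_y0 = 32.6 sin 36.0° = 19.16 m/s.
Time to reach x = 52.7 m: t = x / v_x = 52.7 / 26.37 = 1.998 s.
y = v_y0 t − ½ g t² = 19.16×1.998 − 4.900×1.998² = 18.7 m.

18.7 m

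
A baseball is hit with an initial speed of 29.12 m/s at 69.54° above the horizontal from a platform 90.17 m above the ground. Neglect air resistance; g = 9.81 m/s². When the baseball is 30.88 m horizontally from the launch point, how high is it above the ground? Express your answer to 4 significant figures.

v_x = 29.12 cos 69.54° = 10.179 m/s, v_y0 = 29.12 sin 69.54° = 27.283 m/s.
Time to reach x = 30.88 m: t = x / v_x = 30.88 / 10.179 = 3.0337 s.
y = 90.17 + v_y0 t − ½ g t² = 90.17 + 27.283×3.0337 − 4.905×3.0337² = 127.8 m.

127.8 m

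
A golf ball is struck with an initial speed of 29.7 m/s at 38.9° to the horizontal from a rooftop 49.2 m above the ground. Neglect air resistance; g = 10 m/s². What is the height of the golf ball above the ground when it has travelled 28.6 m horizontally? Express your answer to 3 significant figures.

64.6 m

v_x = 29.7 cos 38.9° = 23.11 m/s, v_y0 = 29.7 sin 38.9° = 18.65 m/s.
Time to reach x = 28.6 m: t = x / v_x = 28.6 / 23.11 = 1.238 s.
y = 49.2 + v_y0 t − ½ g t² = 49.2 + 18.65×1.238 − 5.000×1.238² = 64.6 m.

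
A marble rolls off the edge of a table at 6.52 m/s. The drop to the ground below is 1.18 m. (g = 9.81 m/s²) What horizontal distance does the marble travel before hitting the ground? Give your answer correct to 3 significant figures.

Initial vertical velocity is zero, so the fall time comes from h = ½ g t²: t = √(2 × 1.18 / 9.81) = 0.4905 s.
Horizontal motion is uniform at 6.52 m/s, so x = 6.52 × 0.4905 = 3.20 m.

3.20 m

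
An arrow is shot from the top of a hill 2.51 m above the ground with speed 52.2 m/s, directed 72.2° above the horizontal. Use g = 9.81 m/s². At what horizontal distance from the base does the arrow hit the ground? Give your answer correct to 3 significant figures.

Components: v_x = 52.2 cos 72.2° = 15.96 m/s, v_y = 52.2 sin 72.2° = 49.70 m/s.
Vertical: 0 = 2.51 + 49.70 t − ½(9.81) t² ⇒ 4.905 t² − 49.70 t − 2.51 = 0.
t = [49.70 + √(2470 + 49.25)] / 9.810 = 10.18 s.
Horizontal: R = v_x · t = 15.96 × 10.18 = 162 m.

162 m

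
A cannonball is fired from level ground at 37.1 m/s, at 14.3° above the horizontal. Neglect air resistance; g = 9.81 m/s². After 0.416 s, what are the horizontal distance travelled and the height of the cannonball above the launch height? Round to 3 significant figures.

x = 15.0 m, y = 2.96 m

v_x = 37.1 cos 14.3° = 35.95 m/s; v_y0 = 37.1 sin 14.3° = 9.164 m/s.
x = v_x t = 35.95 × 0.416 = 15.0 m.
y = v_y0 t − ½ g t² = 9.164×0.416 − 4.905×0.416² = 2.96 m.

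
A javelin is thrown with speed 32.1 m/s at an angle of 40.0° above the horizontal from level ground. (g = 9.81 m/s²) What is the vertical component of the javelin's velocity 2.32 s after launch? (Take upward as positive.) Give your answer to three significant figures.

Initial vertical component: v_y0 = 32.1 sin 40.0° = 20.63 m/s.
v_y(t) = v_y0 − g t = 20.63 − 9.81 × 2.32 = -2.13 m/s.

-2.13 m/s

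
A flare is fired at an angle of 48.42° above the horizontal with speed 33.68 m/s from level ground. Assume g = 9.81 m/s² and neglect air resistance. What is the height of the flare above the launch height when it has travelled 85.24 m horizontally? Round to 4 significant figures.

v_x = 33.68 cos 48.42° = 22.352 m/s, v_y0 = 33.68 sin 48.42° = 25.194 m/s.
Time to reach x = 85.24 m: t = x / v_x = 85.24 / 22.352 = 3.8135 s.
y = v_y0 t − ½ g t² = 25.194×3.8135 − 4.905×3.8135² = 24.74 m.

24.74 m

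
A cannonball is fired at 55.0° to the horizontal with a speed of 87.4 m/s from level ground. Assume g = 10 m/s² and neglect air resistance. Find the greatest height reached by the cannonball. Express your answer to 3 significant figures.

256 m

Vertical component of launch velocity: v_y = 87.4 sin 55.0° = 71.59 m/s.
At the highest point the vertical velocity is zero, so v_y² = 2 g h_max.
h_max = (71.59)² / (2 × 10) = 5125 / 20.00 = 256 m.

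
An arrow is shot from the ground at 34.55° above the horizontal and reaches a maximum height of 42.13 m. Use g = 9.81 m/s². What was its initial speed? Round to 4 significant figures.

At maximum height v_y = 0, so (v₀ sin θ)² = 2 g H.
v₀ sin 34.55° = √(2 × 9.81 × 42.13) = 28.750 m/s.
v₀ = 28.750 / sin 34.55° = 28.750 / 0.5671 = 50.70 m/s.

50.70 m/s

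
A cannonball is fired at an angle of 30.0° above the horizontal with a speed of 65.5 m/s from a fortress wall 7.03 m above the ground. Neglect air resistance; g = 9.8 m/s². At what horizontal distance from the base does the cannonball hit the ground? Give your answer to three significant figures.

391 m

Components: v_x = 65.5 cos 30.0° = 56.72 m/s, v_y = 65.5 sin 30.0° = 32.75 m/s.
Vertical: 0 = 7.03 + 32.75 t − ½(9.8) t² ⇒ 4.900 t² − 32.75 t − 7.03 = 0.
t = [32.75 + √(1073 + 137.8)] / 9.800 = 6.893 s.
Horizontal: R = v_x · t = 56.72 × 6.893 = 391 m.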